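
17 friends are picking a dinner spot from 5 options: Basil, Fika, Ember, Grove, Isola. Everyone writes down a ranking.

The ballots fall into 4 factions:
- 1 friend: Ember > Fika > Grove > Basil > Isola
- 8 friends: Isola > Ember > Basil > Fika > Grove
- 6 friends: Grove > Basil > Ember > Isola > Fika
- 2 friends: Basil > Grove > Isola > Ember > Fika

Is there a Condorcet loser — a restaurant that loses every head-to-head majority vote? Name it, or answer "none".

Pairwise majorities:
Basil vs Fika: Basil wins 16–1.
Basil vs Ember: Basil is ranked higher on 6+2 = 8 ballots, Ember on 9. Ember wins 9–8.
Basil–Grove: Basil 10–7.
Basil–Isola: Basil 9–8.
Fika–Ember: Ember 17–0.
Fika vs Grove: Fika, 9–8.
Fika vs Isola: Isola, 16–1.
Ember vs Grove: 1+8 = 9 for Ember, 8 for Grove — Ember by 9–8.
Ember vs Isola: Isola, 10–7.
Grove vs Isola: 9 to 8, Grove.
Each restaurant has at least one pairwise win (Basil beats Fika; Fika beats Grove; Ember beats Basil; Grove beats Isola; Isola beats Fika) — no Condorcet loser.

none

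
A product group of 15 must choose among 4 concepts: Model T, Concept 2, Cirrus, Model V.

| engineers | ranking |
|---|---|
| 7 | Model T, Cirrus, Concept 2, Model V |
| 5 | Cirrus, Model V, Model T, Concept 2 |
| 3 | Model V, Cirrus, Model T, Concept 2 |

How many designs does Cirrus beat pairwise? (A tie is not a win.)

3

Cirrus against each rival (15 engineers):
Cirrus vs Model T: Cirrus, 8–7.
Cirrus–Concept 2: Cirrus 15–0.
Cirrus–Model V: Cirrus 12–3.
Cirrus beats Model T, Concept 2, Model V — 3 pairwise wins.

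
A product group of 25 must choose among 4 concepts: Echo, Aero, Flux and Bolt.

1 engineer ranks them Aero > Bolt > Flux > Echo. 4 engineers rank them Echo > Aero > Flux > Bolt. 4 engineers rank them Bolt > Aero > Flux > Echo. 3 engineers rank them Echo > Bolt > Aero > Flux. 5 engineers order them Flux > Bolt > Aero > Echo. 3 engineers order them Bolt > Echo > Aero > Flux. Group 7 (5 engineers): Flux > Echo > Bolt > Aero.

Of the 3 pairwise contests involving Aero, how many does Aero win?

1

Aero against each rival (25 engineers):
Aero vs Echo: 1+4+5 = 10 for Aero, 15 for Echo — Echo by 15–10.
Aero vs Flux: Aero wins 15–10.
Aero vs Bolt: Bolt wins 20–5.
Aero beats Flux; loses to Echo, Bolt — 1 pairwise win.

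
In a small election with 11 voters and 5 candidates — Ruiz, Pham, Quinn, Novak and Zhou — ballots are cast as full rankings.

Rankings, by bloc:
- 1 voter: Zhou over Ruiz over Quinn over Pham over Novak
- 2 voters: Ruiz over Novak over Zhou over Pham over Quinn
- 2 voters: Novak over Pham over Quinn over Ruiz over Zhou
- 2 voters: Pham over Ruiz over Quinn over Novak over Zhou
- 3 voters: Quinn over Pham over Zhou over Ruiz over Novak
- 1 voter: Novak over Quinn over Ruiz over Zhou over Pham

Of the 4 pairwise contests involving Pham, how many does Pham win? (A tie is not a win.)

4

Pham against each rival (11 voters):
Pham vs Ruiz: 2+2+3 = 7 for Pham, 4 for Ruiz — Pham by 7–4.
Pham vs Quinn: Pham, 6–5.
Pham vs Novak: Pham, 6–5.
Pham vs Zhou: 7 to 4, Pham.
Pham beats Ruiz, Quinn, Novak, Zhou — 4 pairwise wins.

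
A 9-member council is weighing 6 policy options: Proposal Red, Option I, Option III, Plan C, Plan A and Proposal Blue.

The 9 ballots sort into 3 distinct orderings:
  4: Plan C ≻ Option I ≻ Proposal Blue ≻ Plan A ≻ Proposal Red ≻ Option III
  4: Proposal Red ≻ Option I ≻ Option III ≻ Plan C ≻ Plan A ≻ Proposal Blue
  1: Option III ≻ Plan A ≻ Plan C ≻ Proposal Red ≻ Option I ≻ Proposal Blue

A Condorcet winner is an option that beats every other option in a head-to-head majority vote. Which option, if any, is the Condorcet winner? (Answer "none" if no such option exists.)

none

Head-to-head results (9 council members):
Proposal Red vs Option I: Proposal Red, 5–4.
Proposal Red–Option III: Proposal Red 8–1.
Proposal Red–Plan C: Plan C 5–4.
Proposal Red vs Plan A: Plan A, 5–4.
Proposal Red–Proposal Blue: Proposal Red 5–4.
Option I vs Option III: Option I, 8–1.
Option I vs Plan C: Plan C, 5–4.
Option I–Plan A: Option I 8–1.
Option I vs Proposal Blue: Option I wins 9–0.
Option III vs Plan C: Option III, 5–4.
Option III vs Plan A: Option III wins 5–4.
Option III vs Proposal Blue: Option III, 5–4.
Plan C–Plan A: Plan C 8–1.
Plan C vs Proposal Blue: Plan C wins 9–0.
Plan A vs Proposal Blue: Plan A wins 5–4.
Every option loses at least once (Proposal Red loses to Plan C; Option I loses to Proposal Red; Option III loses to Proposal Red; Plan C loses to Option III; Plan A loses to Option I; Proposal Blue loses to Proposal Red). The majority relation contains the cycle Proposal Red beats Option I beats Plan A beats Proposal Red, so there is no Condorcet winner.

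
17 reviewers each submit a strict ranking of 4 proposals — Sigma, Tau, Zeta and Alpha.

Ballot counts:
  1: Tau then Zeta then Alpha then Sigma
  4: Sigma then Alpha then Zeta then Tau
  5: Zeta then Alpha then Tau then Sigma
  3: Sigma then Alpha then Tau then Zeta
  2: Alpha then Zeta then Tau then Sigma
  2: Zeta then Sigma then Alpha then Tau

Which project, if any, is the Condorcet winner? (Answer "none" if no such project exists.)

none

Check each pair by majority over 17 ballots:
Sigma vs Tau: Sigma, 9–8.
Sigma vs Zeta: Zeta, 10–7.
Sigma vs Alpha: Sigma wins 9–8.
Tau vs Zeta: Zeta, 13–4.
Tau–Alpha: Alpha 16–1.
Zeta vs Alpha: Alpha, 9–8.
No project is unbeaten: Sigma loses to Zeta; Tau loses to Sigma; Zeta loses to Alpha; Alpha loses to Sigma. In particular Sigma > Alpha > Zeta > Sigma is a majority cycle — no Condorcet winner exists.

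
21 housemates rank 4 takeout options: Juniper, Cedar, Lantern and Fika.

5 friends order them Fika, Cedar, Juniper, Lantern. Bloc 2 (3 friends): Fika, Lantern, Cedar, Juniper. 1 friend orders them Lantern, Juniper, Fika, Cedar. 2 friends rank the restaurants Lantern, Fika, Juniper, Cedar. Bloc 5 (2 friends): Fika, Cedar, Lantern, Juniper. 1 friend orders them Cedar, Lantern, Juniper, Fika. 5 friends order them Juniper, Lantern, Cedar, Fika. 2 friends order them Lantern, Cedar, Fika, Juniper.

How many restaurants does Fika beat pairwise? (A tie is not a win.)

Fika against each rival (21 friends):
Fika vs Juniper: Fika, 14–7.
Fika vs Cedar: 5+3+1+2+2 = 13 for Fika, 8 for Cedar — Fika by 13–8.
Fika vs Lantern: 10 to 11, Lantern.
Fika beats Juniper, Cedar; loses to Lantern — 2 pairwise wins.

2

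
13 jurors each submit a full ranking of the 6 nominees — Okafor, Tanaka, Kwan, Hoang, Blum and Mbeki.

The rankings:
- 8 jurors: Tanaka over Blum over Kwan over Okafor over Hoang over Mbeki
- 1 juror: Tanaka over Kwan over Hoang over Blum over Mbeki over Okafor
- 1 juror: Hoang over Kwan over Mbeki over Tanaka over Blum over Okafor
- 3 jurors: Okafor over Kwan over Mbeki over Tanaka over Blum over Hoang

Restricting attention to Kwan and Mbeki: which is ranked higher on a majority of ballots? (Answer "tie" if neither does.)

Kwan

Ballots ranking Kwan above Mbeki: 8 + 1 + 1 + 3 = 13.
Ballots ranking Mbeki above Kwan: 13 − 13 = 0.
Kwan wins the head-to-head 13–0.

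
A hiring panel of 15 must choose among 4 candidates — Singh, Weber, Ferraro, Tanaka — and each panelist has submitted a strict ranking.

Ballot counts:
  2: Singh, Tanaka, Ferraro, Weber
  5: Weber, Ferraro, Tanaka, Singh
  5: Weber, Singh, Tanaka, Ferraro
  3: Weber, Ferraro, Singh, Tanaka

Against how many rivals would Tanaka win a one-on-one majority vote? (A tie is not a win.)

Tanaka against each rival (15 committee members):
Tanaka vs Singh: Tanaka is ranked higher on 5 ballots, Singh on 10. Singh wins 10–5.
Tanaka vs Weber: Tanaka is ranked higher on 2 ballots, Weber on 13. Weber wins 13–2.
Tanaka vs Ferraro: Tanaka is ranked higher on 2+5 = 7 ballots, Ferraro on 8. Ferraro wins 8–7.
Tanaka beats no one; loses to Singh, Weber, Ferraro — 0 pairwise wins.

0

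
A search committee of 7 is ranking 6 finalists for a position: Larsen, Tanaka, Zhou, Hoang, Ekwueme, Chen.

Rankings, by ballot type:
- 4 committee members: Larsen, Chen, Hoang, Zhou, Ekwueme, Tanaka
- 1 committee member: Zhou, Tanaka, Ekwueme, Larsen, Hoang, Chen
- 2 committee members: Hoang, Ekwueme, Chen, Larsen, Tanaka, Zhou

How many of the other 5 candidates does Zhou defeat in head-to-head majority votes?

Zhou against each rival (7 committee members):
Zhou–Larsen: Larsen 6–1.
Zhou vs Tanaka: Zhou preferred on 4+1 = 5 ballots; Zhou wins 5–2.
Zhou vs Hoang: Hoang, 6–1.
Zhou vs Ekwueme: Zhou, 5–2.
Zhou vs Chen: Chen, 6–1.
Zhou beats Tanaka, Ekwueme; loses to Larsen, Hoang, Chen — 2 pairwise wins.

2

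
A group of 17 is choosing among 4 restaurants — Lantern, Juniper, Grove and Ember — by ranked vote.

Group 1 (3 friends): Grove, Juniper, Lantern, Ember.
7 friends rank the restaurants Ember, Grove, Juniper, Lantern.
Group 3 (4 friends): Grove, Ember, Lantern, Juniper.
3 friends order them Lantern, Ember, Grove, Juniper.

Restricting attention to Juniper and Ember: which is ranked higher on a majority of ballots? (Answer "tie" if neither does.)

Ballots ranking Juniper above Ember: 3.
Ballots ranking Ember above Juniper: 17 − 3 = 14.
Ember wins the head-to-head 14–3.

Ember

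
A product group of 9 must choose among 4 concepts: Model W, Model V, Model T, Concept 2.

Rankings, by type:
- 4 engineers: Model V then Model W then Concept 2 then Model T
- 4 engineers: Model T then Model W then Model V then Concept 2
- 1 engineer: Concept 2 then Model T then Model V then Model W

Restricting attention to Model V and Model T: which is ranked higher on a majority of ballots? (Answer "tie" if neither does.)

Model T

Ballots ranking Model V above Model T: 4.
Ballots ranking Model T above Model V: 9 − 4 = 5.
Model T wins the head-to-head 5–4.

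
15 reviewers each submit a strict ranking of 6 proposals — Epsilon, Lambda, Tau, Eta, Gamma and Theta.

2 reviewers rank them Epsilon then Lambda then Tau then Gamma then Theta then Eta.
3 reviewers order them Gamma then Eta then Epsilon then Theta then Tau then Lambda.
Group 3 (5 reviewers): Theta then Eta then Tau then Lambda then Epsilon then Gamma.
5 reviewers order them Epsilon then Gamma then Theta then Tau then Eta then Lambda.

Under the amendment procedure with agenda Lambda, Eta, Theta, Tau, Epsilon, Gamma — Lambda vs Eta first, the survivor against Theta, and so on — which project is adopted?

Epsilon

Round 1: Lambda vs Eta — 2–13, Eta advances.
Round 2: Eta vs Theta — 3–12, Theta advances.
Round 3: Theta vs Tau — 13–2, Theta advances.
Round 4: Theta vs Epsilon — 5–10, Epsilon advances.
Round 5: Epsilon vs Gamma — 12–3, Epsilon advances.
Epsilon survives the agenda.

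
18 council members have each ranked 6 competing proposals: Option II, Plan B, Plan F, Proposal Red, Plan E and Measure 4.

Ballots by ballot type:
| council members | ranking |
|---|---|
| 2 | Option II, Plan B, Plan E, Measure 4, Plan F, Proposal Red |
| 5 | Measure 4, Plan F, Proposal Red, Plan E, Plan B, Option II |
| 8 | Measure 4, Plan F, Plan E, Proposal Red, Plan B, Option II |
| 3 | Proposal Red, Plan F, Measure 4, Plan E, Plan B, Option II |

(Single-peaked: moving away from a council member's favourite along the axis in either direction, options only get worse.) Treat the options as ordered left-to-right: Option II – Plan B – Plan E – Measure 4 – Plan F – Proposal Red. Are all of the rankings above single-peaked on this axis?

yes

Axis positions: Option II=1, Plan B=2, Plan E=3, Measure 4=4, Plan F=5, Proposal Red=6.
Ballot type 1 (peak Option II at position 1): ranking walks positions 1-2-3-4-5-6, expanding outward from the peak — single-peaked.
Ballot type 2 (peak Measure 4 at position 4): ranking walks positions 4-5-6-3-2-1, expanding outward from the peak — single-peaked.
Ballot type 3 (peak Measure 4 at position 4): ranking walks positions 4-5-3-6-2-1, expanding outward from the peak — single-peaked.
Ballot type 4 (peak Proposal Red at position 6): ranking walks positions 6-5-4-3-2-1, expanding outward from the peak — single-peaked.
Every ranking is single-peaked on this axis.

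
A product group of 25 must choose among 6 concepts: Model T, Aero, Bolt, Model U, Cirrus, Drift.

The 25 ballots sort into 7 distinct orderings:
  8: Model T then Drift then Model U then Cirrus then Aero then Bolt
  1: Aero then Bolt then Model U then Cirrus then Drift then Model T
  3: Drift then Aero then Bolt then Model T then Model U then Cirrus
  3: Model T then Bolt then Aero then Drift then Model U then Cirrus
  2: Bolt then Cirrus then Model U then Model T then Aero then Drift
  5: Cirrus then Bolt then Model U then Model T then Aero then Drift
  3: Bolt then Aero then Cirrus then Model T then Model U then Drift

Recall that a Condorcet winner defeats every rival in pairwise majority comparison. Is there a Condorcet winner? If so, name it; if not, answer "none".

none

Pairwise majorities:
Model T vs Aero: Model T preferred on 8+3+2+5 = 18 ballots; Model T wins 18–7.
Model T vs Bolt: 11 to 14, Bolt.
Model T vs Model U: 17 to 8, Model T.
Model T vs Cirrus: Model T preferred on 8+3+3 = 14 ballots; Model T wins 14–11.
Model T vs Drift: Model T is ranked higher on 8+3+2+5+3 = 21 ballots, Drift on 4. Model T wins 21–4.
Aero vs Bolt: Aero preferred on 8+1+3 = 12 ballots; Bolt wins 13–12.
Aero vs Model U: Aero preferred on 1+3+3+3 = 10 ballots; Model U wins 15–10.
Aero vs Cirrus: Aero is ranked higher on 1+3+3+3 = 10 ballots, Cirrus on 15. Cirrus wins 15–10.
Aero vs Drift: Aero is ranked higher on 1+3+2+5+3 = 14 ballots, Drift on 11. Aero wins 14–11.
Bolt vs Model U: 17 to 8, Bolt.
Bolt vs Cirrus: 12 to 13, Cirrus.
Bolt vs Drift: 14 to 11, Bolt.
Model U vs Cirrus: Model U is ranked higher on 8+1+3+3 = 15 ballots, Cirrus on 10. Model U wins 15–10.
Model U vs Drift: 11 to 14, Drift.
Cirrus vs Drift: Cirrus preferred on 1+2+5+3 = 11 ballots; Drift wins 14–11.
Each design drops at least one matchup (Model T loses to Bolt; Aero loses to Model T; Bolt loses to Cirrus; Model U loses to Model T; Cirrus loses to Model T; Drift loses to Model T); the cycle Model T → Cirrus → Bolt → Model T rules out a Condorcet winner.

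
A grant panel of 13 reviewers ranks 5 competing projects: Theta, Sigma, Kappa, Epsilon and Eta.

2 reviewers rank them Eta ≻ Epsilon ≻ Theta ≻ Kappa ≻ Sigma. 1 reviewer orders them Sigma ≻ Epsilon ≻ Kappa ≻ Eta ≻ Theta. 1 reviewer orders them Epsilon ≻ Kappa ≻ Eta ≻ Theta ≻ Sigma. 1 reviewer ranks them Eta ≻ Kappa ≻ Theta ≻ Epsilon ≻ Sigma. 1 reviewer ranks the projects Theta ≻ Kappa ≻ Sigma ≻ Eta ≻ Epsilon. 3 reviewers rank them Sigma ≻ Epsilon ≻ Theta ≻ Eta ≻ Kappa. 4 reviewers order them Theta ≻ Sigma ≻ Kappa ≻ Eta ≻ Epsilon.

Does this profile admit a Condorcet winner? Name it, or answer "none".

none

Head-to-head results (13 reviewers):
Theta vs Sigma: Theta wins 9–4.
Theta vs Kappa: Theta wins 10–3.
Theta vs Epsilon: Epsilon, 7–6.
Theta–Eta: Theta 8–5.
Sigma vs Kappa: Sigma wins 8–5.
Sigma vs Epsilon: Sigma wins 9–4.
Sigma vs Eta: Sigma, 9–4.
Kappa–Epsilon: Epsilon 7–6.
Kappa–Eta: Kappa 7–6.
Epsilon–Eta: Eta 8–5.
Every project loses at least once (Theta loses to Epsilon; Sigma loses to Theta; Kappa loses to Theta; Epsilon loses to Sigma; Eta loses to Theta). The majority relation contains the cycle Theta beats Sigma beats Epsilon beats Theta, so there is no Condorcet winner.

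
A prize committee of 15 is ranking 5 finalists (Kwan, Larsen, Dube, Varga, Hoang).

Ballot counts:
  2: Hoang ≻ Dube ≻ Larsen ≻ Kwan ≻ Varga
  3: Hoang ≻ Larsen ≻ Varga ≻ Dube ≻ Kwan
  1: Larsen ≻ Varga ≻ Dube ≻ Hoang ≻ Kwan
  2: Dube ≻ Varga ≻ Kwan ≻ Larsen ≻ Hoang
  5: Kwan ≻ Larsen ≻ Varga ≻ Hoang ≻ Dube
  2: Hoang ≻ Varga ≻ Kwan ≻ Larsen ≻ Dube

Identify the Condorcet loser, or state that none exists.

Pairwise majorities:
Kwan vs Larsen: Kwan, 9–6.
Kwan vs Dube: 7 to 8, Dube.
Kwan vs Varga: 2+5 = 7 for Kwan, 8 for Varga — Varga by 8–7.
Kwan vs Hoang: Kwan preferred on 2+5 = 7 ballots; Hoang wins 8–7.
Larsen vs Dube: 11 to 4, Larsen.
Larsen vs Varga: Larsen is ranked higher on 2+3+1+5 = 11 ballots, Varga on 4. Larsen wins 11–4.
Larsen vs Hoang: 8 to 7, Larsen.
Dube vs Varga: Dube preferred on 2+2 = 4 ballots; Varga wins 11–4.
Dube vs Hoang: Hoang wins 12–3.
Varga vs Hoang: 8 to 7, Varga.
Every nominee wins at least one matchup (Kwan beats Larsen; Larsen beats Dube; Dube beats Kwan; Varga beats Kwan; Hoang beats Kwan), so there is no Condorcet loser.

none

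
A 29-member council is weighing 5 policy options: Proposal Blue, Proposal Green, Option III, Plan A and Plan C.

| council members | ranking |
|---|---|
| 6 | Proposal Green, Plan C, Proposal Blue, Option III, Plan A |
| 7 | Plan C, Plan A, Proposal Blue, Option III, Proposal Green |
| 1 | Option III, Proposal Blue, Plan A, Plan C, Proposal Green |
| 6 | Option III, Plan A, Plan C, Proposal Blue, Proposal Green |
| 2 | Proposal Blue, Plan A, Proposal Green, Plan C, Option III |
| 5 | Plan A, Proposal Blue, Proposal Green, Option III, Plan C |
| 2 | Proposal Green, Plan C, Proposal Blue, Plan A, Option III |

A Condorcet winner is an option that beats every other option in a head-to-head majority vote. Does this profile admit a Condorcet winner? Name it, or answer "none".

Head-to-head results (29 council members):
Proposal Blue vs Proposal Green: 21 to 8, Proposal Blue.
Proposal Blue vs Option III: Proposal Blue preferred on 6+7+2+5+2 = 22 ballots; Proposal Blue wins 22–7.
Proposal Blue vs Plan A: 11 to 18, Plan A.
Proposal Blue–Plan C: Plan C 21–8.
Proposal Green vs Option III: Proposal Green wins 15–14.
Proposal Green vs Plan A: Plan A wins 21–8.
Proposal Green–Plan C: Proposal Green 15–14.
Option III vs Plan A: Option III is ranked higher on 6+1+6 = 13 ballots, Plan A on 16. Plan A wins 16–13.
Option III vs Plan C: 1+6+5 = 12 for Option III, 17 for Plan C — Plan C by 17–12.
Plan A vs Plan C: Plan C wins 15–14.
Each option drops at least one matchup (Proposal Blue loses to Plan A; Proposal Green loses to Proposal Blue; Option III loses to Proposal Blue; Plan A loses to Plan C; Plan C loses to Proposal Green); the cycle Proposal Blue > Proposal Green > Plan C > Proposal Blue rules out a Condorcet winner.

none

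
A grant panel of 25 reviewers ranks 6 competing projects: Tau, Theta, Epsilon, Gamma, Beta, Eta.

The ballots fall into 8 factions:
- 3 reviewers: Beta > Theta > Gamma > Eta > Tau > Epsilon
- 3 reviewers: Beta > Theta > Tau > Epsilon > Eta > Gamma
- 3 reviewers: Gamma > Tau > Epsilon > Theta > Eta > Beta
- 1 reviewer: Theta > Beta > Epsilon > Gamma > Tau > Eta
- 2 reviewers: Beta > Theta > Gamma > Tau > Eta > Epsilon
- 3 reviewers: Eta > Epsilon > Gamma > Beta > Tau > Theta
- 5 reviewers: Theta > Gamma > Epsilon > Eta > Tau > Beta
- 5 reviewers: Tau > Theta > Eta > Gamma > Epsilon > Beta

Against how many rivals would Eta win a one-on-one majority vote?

2

Eta against each rival (25 reviewers):
Eta vs Tau: Eta is ranked higher on 3+3+5 = 11 ballots, Tau on 14. Tau wins 14–11.
Eta vs Theta: Theta, 22–3.
Eta vs Epsilon: 3+2+3+5 = 13 for Eta, 12 for Epsilon — Eta by 13–12.
Eta vs Gamma: 11 to 14, Gamma.
Eta vs Beta: Eta wins 16–9.
Eta beats Epsilon, Beta; loses to Tau, Theta, Gamma — 2 pairwise wins.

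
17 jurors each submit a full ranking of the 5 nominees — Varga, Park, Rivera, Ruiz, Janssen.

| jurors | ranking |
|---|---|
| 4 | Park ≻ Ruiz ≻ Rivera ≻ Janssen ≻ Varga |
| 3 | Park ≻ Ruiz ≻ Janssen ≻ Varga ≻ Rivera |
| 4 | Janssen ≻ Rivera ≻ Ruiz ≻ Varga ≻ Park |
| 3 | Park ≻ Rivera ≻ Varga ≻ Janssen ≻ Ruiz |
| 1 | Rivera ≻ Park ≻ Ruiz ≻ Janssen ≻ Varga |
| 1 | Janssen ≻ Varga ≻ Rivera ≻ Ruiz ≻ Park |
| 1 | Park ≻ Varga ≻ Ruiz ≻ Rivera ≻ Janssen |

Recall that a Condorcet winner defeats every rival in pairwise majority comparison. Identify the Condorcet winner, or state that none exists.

Check each pair by majority over 17 ballots:
Varga vs Park: Varga preferred on 4+1 = 5 ballots; Park wins 12–5.
Varga vs Rivera: 5 to 12, Rivera.
Varga vs Ruiz: Varga preferred on 3+1+1 = 5 ballots; Ruiz wins 12–5.
Varga vs Janssen: Varga is ranked higher on 3+1 = 4 ballots, Janssen on 13. Janssen wins 13–4.
Park vs Rivera: Park is ranked higher on 4+3+3+1 = 11 ballots, Rivera on 6. Park wins 11–6.
Park vs Ruiz: 12 to 5, Park.
Park vs Janssen: 12 to 5, Park.
Rivera vs Ruiz: Rivera is ranked higher on 4+3+1+1 = 9 ballots, Ruiz on 8. Rivera wins 9–8.
Rivera vs Janssen: 9 to 8, Rivera.
Ruiz vs Janssen: Ruiz preferred on 4+3+1+1 = 9 ballots; Ruiz wins 9–8.
Park defeats every rival head-to-head and is the Condorcet winner.

Park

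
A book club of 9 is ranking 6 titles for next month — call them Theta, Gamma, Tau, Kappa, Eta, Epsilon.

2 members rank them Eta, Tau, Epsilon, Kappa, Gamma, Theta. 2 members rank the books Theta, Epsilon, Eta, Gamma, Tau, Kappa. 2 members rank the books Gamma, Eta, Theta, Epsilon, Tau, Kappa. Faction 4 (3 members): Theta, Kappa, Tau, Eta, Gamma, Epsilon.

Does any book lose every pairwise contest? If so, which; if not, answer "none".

Pairwise majorities:
Theta vs Gamma: 2+3 = 5 for Theta, 4 for Gamma — Theta by 5–4.
Theta vs Tau: Theta wins 7–2.
Theta vs Kappa: Theta wins 7–2.
Theta–Eta: Theta 5–4.
Theta vs Epsilon: 2+2+3 = 7 for Theta, 2 for Epsilon — Theta by 7–2.
Gamma vs Tau: Gamma preferred on 2+2 = 4 ballots; Tau wins 5–4.
Gamma vs Kappa: Kappa wins 5–4.
Gamma vs Eta: Eta wins 7–2.
Gamma vs Epsilon: Gamma wins 5–4.
Tau vs Kappa: Tau, 6–3.
Tau vs Eta: Tau is ranked higher on 3 ballots, Eta on 6. Eta wins 6–3.
Tau vs Epsilon: 2+3 = 5 for Tau, 4 for Epsilon — Tau by 5–4.
Kappa vs Eta: 3 for Kappa, 6 for Eta — Eta by 6–3.
Kappa vs Epsilon: Kappa is ranked higher on 3 ballots, Epsilon on 6. Epsilon wins 6–3.
Eta vs Epsilon: Eta wins 7–2.
Each book has at least one pairwise win (Theta beats Gamma; Gamma beats Epsilon; Tau beats Gamma; Kappa beats Gamma; Eta beats Gamma; Epsilon beats Kappa) — no Condorcet loser.

none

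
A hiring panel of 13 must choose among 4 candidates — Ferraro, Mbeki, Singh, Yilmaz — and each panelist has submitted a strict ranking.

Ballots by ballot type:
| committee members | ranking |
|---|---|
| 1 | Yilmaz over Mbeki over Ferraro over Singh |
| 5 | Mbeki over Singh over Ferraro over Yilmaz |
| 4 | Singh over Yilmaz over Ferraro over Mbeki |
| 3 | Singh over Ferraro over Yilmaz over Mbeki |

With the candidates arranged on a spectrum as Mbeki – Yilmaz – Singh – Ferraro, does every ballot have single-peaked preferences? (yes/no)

no

Axis positions: Mbeki=1, Yilmaz=2, Singh=3, Ferraro=4.
Ballot type 1: ranking walks positions 2-1-4-3; Ferraro is ranked above Singh even though Singh lies between Ferraro and the peak Yilmaz on the axis — preferences dip and rise again. Not single-peaked.
Ballot type 2: ranking walks positions 1-3-4-2; Singh is ranked above Yilmaz even though Yilmaz lies between Singh and the peak Mbeki on the axis — preferences dip and rise again. Not single-peaked.
Ballot type 3 (peak Singh at position 3): ranking walks positions 3-2-4-1, expanding outward from the peak — single-peaked.
Ballot type 4 (peak Singh at position 3): ranking walks positions 3-4-2-1, expanding outward from the peak — single-peaked.
Ballot type 1 violates single-peakedness, so the profile is not single-peaked on this axis.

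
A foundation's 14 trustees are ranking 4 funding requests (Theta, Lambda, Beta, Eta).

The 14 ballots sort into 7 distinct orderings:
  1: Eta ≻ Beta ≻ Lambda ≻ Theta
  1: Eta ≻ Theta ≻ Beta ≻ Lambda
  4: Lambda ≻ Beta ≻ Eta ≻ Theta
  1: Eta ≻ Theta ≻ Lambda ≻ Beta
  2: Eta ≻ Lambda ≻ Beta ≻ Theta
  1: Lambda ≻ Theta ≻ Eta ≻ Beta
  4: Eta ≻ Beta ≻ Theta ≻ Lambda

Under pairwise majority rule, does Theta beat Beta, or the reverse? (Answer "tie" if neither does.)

Ballots ranking Theta above Beta: 1 + 1 + 1 = 3.
Ballots ranking Beta above Theta: 14 − 3 = 11.
Beta wins the head-to-head 11–3.

Beta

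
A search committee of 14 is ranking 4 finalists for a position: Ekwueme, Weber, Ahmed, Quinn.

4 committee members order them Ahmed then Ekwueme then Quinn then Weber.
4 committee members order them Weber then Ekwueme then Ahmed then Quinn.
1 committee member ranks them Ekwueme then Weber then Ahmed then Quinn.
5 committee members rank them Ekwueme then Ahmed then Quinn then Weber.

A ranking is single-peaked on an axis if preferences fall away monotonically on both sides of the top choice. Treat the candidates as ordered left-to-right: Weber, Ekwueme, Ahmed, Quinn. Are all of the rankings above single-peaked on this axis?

Axis positions: Weber=1, Ekwueme=2, Ahmed=3, Quinn=4.
Bloc 1 (peak Ahmed at position 3): ranking walks positions 3-2-4-1, expanding outward from the peak — single-peaked.
Bloc 2 (peak Weber at position 1): ranking walks positions 1-2-3-4, expanding outward from the peak — single-peaked.
Bloc 3 (peak Ekwueme at position 2): ranking walks positions 2-1-3-4, expanding outward from the peak — single-peaked.
Bloc 4 (peak Ekwueme at position 2): ranking walks positions 2-3-4-1, expanding outward from the peak — single-peaked.
Every ranking is single-peaked on this axis.

yes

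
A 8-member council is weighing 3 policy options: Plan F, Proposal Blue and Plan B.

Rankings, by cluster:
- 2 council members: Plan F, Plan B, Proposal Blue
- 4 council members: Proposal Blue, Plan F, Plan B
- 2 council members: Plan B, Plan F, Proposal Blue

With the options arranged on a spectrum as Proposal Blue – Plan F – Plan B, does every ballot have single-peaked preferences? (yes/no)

yes

Axis positions: Proposal Blue=1, Plan F=2, Plan B=3.
Cluster 1 (peak Plan F at position 2): ranking walks positions 2-3-1, expanding outward from the peak — single-peaked.
Cluster 2 (peak Proposal Blue at position 1): ranking walks positions 1-2-3, expanding outward from the peak — single-peaked.
Cluster 3 (peak Plan B at position 3): ranking walks positions 3-2-1, expanding outward from the peak — single-peaked.
Every ranking is single-peaked on this axis.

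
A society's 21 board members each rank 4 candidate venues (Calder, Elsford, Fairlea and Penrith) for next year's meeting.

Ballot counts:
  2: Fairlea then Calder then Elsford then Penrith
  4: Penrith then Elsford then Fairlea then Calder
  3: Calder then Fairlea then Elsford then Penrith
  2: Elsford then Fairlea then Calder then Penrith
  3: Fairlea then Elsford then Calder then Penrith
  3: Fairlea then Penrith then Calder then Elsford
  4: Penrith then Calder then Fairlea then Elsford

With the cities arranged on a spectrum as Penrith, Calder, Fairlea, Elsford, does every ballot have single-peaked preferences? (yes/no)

Axis positions: Penrith=1, Calder=2, Fairlea=3, Elsford=4.
Bloc 1 (peak Fairlea at position 3): ranking walks positions 3-2-4-1, expanding outward from the peak — single-peaked.
Bloc 2: ranking walks positions 1-4-3-2; Elsford is ranked above Calder even though Calder lies between Elsford and the peak Penrith on the axis — preferences dip and rise again. Not single-peaked.
Bloc 3 (peak Calder at position 2): ranking walks positions 2-3-4-1, expanding outward from the peak — single-peaked.
Bloc 4 (peak Elsford at position 4): ranking walks positions 4-3-2-1, expanding outward from the peak — single-peaked.
Bloc 5 (peak Fairlea at position 3): ranking walks positions 3-4-2-1, expanding outward from the peak — single-peaked.
Bloc 6: ranking walks positions 3-1-2-4; Penrith is ranked above Calder even though Calder lies between Penrith and the peak Fairlea on the axis — preferences dip and rise again. Not single-peaked.
Bloc 7 (peak Penrith at position 1): ranking walks positions 1-2-3-4, expanding outward from the peak — single-peaked.
Bloc 2 violates single-peakedness, so the profile is not single-peaked on this axis.

no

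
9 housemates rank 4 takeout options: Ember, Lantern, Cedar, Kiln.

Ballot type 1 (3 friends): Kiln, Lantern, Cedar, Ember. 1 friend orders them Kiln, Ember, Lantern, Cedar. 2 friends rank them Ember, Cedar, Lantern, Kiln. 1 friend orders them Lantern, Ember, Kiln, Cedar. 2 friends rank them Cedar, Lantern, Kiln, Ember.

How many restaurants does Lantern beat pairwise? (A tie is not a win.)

3

Lantern against each rival (9 friends):
Lantern–Ember: Lantern 6–3.
Lantern vs Cedar: Lantern, 5–4.
Lantern–Kiln: Lantern 5–4.
Lantern beats Ember, Cedar, Kiln — 3 pairwise wins.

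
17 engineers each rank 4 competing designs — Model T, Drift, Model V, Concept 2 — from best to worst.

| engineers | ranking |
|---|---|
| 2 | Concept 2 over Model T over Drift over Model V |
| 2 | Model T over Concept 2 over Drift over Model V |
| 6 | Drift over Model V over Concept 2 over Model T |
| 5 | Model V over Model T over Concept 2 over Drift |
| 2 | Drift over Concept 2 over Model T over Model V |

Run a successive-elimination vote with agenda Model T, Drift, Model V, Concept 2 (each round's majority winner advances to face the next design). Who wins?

Round 1: Model T vs Drift — 9–8, Model T advances.
Round 2: Model T vs Model V — 6–11, Model V advances.
Round 3: Model V vs Concept 2 — 11–6, Model V advances.
The agenda winner is Model V.

Model V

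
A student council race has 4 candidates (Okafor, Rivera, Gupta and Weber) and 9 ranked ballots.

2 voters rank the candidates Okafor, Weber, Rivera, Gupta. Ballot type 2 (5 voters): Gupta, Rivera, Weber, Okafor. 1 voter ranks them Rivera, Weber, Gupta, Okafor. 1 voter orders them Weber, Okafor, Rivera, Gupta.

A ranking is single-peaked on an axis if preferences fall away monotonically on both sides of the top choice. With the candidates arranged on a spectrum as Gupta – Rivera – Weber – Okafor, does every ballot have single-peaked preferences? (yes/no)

yes

Axis positions: Gupta=1, Rivera=2, Weber=3, Okafor=4.
Ballot type 1 (peak Okafor at position 4): ranking walks positions 4-3-2-1, expanding outward from the peak — single-peaked.
Ballot type 2 (peak Gupta at position 1): ranking walks positions 1-2-3-4, expanding outward from the peak — single-peaked.
Ballot type 3 (peak Rivera at position 2): ranking walks positions 2-3-1-4, expanding outward from the peak — single-peaked.
Ballot type 4 (peak Weber at position 3): ranking walks positions 3-4-2-1, expanding outward from the peak — single-peaked.
Every ranking is single-peaked on this axis.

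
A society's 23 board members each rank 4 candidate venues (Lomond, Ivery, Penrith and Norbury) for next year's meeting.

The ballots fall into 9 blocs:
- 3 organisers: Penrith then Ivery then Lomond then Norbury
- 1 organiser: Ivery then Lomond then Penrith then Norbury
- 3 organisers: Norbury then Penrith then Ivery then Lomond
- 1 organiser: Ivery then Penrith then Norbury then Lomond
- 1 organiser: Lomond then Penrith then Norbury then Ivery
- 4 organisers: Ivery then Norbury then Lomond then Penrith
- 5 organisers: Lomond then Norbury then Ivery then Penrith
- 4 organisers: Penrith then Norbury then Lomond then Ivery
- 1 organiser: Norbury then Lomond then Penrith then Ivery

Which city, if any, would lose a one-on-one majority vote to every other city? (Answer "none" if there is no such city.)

Head-to-head results (23 organisers):
Lomond vs Ivery: Lomond preferred on 1+5+4+1 = 11 ballots; Ivery wins 12–11.
Lomond–Penrith: Lomond 12–11.
Lomond vs Norbury: 3+1+1+5 = 10 for Lomond, 13 for Norbury — Norbury by 13–10.
Ivery vs Penrith: 1+1+4+5 = 11 for Ivery, 12 for Penrith — Penrith by 12–11.
Ivery–Norbury: Norbury 14–9.
Penrith vs Norbury: Norbury wins 13–10.
No city is winless: Lomond beats Penrith; Ivery beats Lomond; Penrith beats Ivery; Norbury beats Lomond. There is no Condorcet loser.

none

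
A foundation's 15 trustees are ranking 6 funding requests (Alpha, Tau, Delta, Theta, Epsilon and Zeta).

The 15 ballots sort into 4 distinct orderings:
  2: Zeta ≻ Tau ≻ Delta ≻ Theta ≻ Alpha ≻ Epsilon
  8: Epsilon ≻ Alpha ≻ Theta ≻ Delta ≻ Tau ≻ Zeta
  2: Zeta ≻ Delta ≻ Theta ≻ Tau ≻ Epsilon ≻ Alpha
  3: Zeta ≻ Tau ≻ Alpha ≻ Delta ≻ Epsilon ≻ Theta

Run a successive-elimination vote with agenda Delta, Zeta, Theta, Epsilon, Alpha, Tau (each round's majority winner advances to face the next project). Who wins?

Round 1: Delta vs Zeta — 8–7, Delta advances.
Round 2: Delta vs Theta — 7–8, Theta advances.
Round 3: Theta vs Epsilon — 4–11, Epsilon advances.
Round 4: Epsilon vs Alpha — 10–5, Epsilon advances.
Round 5: Epsilon vs Tau — 8–7, Epsilon advances.
The agenda winner is Epsilon.

Epsilon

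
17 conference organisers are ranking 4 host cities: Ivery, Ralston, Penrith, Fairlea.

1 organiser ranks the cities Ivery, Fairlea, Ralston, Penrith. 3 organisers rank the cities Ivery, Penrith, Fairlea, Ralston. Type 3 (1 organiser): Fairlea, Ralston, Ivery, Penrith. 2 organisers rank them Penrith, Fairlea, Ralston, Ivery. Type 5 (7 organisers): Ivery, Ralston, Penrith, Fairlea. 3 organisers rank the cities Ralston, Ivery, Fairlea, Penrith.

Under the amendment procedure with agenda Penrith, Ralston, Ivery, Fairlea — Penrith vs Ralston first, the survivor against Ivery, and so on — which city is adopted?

Ivery

Round 1: Penrith vs Ralston — 5–12, Ralston advances.
Round 2: Ralston vs Ivery — 6–11, Ivery advances.
Round 3: Ivery vs Fairlea — 14–3, Ivery advances.
Ivery survives the agenda.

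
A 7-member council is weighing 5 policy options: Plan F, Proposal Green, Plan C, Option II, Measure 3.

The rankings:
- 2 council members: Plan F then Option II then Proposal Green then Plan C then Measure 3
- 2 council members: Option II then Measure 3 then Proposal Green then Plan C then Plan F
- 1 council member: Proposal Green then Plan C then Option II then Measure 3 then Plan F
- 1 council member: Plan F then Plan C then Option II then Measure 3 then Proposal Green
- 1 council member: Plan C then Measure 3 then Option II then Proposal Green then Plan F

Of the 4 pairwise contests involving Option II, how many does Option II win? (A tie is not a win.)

4

Option II against each rival (7 council members):
Option II vs Plan F: Option II preferred on 2+1+1 = 4 ballots; Option II wins 4–3.
Option II–Proposal Green: Option II 6–1.
Option II–Plan C: Option II 4–3.
Option II vs Measure 3: 6 to 1, Option II.
Option II beats Plan F, Proposal Green, Plan C, Measure 3 — 4 pairwise wins.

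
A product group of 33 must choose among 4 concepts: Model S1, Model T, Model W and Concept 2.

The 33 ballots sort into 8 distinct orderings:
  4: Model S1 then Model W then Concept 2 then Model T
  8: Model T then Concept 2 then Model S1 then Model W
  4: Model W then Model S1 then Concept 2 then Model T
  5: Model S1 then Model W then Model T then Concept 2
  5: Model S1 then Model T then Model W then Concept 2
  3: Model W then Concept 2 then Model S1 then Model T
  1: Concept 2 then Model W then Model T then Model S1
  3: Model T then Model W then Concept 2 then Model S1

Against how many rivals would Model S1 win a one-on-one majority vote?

3

Model S1 against each rival (33 engineers):
Model S1 vs Model T: Model S1 preferred on 4+4+5+5+3 = 21 ballots; Model S1 wins 21–12.
Model S1 vs Model W: Model S1 wins 22–11.
Model S1 vs Concept 2: Model S1 wins 18–15.
Model S1 beats Model T, Model W, Concept 2 — 3 pairwise wins.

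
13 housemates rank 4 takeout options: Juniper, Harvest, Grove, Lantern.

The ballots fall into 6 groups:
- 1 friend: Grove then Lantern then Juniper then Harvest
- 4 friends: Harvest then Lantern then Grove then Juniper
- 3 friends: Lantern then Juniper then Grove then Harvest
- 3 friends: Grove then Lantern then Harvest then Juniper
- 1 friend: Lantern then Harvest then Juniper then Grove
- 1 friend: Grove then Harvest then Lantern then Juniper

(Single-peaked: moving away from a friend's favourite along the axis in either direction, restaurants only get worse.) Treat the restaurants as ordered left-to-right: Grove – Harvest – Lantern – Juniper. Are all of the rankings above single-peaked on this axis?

no

Axis positions: Grove=1, Harvest=2, Lantern=3, Juniper=4.
Group 1: ranking walks positions 1-3-4-2; Lantern is ranked above Harvest even though Harvest lies between Lantern and the peak Grove on the axis — preferences dip and rise again. Not single-peaked.
Group 2 (peak Harvest at position 2): ranking walks positions 2-3-1-4, expanding outward from the peak — single-peaked.
Group 3: ranking walks positions 3-4-1-2; Grove is ranked above Harvest even though Harvest lies between Grove and the peak Lantern on the axis — preferences dip and rise again. Not single-peaked.
Group 4: ranking walks positions 1-3-2-4; Lantern is ranked above Harvest even though Harvest lies between Lantern and the peak Grove on the axis — preferences dip and rise again. Not single-peaked.
Group 5 (peak Lantern at position 3): ranking walks positions 3-2-4-1, expanding outward from the peak — single-peaked.
Group 6 (peak Grove at position 1): ranking walks positions 1-2-3-4, expanding outward from the peak — single-peaked.
Group 1 violates single-peakedness, so the profile is not single-peaked on this axis.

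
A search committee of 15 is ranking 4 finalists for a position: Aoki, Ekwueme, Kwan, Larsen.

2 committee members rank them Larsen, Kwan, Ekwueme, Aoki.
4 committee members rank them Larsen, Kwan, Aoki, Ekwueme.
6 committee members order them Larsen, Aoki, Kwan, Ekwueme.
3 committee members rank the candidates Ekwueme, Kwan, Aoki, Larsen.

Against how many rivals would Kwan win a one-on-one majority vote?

Kwan against each rival (15 committee members):
Kwan vs Aoki: Kwan is ranked higher on 2+4+3 = 9 ballots, Aoki on 6. Kwan wins 9–6.
Kwan vs Ekwueme: 12 to 3, Kwan.
Kwan vs Larsen: Larsen, 12–3.
Kwan beats Aoki, Ekwueme; loses to Larsen — 2 pairwise wins.

2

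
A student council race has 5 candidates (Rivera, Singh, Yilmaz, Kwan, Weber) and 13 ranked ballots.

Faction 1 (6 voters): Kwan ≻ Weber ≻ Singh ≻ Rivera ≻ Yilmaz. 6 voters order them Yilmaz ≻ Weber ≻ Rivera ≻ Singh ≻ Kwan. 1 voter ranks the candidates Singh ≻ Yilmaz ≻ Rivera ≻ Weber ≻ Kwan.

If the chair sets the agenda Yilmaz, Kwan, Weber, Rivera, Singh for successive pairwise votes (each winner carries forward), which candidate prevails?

Singh

Round 1: Yilmaz vs Kwan — 7–6, Yilmaz advances.
Round 2: Yilmaz vs Weber — 7–6, Yilmaz advances.
Round 3: Yilmaz vs Rivera — 7–6, Yilmaz advances.
Round 4: Yilmaz vs Singh — 6–7, Singh advances.
The agenda winner is Singh.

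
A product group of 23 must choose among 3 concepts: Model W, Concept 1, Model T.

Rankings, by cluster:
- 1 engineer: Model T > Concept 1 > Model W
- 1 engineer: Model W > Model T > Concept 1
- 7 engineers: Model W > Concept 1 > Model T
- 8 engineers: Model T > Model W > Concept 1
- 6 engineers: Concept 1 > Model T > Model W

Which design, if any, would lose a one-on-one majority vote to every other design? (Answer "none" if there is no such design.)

Head-to-head results (23 engineers):
Model W vs Concept 1: Model W preferred on 1+7+8 = 16 ballots; Model W wins 16–7.
Model W vs Model T: 1+7 = 8 for Model W, 15 for Model T — Model T by 15–8.
Concept 1 vs Model T: Concept 1 preferred on 7+6 = 13 ballots; Concept 1 wins 13–10.
No design is winless: Model W beats Concept 1; Concept 1 beats Model T; Model T beats Model W. There is no Condorcet loser.

none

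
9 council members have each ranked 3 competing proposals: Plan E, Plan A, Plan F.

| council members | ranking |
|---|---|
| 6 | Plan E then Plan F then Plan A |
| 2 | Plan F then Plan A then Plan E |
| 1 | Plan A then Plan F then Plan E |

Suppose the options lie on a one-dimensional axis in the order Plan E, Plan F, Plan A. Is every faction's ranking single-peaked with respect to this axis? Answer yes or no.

yes

Axis positions: Plan E=1, Plan F=2, Plan A=3.
Faction 1 (peak Plan E at position 1): ranking walks positions 1-2-3, expanding outward from the peak — single-peaked.
Faction 2 (peak Plan F at position 2): ranking walks positions 2-3-1, expanding outward from the peak — single-peaked.
Faction 3 (peak Plan A at position 3): ranking walks positions 3-2-1, expanding outward from the peak — single-peaked.
Every ranking is single-peaked on this axis.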